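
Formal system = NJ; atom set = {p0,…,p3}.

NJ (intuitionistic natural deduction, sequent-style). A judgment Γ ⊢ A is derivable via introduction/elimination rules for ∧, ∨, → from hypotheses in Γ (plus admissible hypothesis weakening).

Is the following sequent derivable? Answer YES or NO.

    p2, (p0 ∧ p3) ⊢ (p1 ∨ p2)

Proof tree:
[∨I₂] p2, (p0 ∧ p3) ⊢ (p1 ∨ p2)
  [Wk] p2, (p0 ∧ p3) ⊢ p2
    [Ax] p2 ⊢ p2

Result: YES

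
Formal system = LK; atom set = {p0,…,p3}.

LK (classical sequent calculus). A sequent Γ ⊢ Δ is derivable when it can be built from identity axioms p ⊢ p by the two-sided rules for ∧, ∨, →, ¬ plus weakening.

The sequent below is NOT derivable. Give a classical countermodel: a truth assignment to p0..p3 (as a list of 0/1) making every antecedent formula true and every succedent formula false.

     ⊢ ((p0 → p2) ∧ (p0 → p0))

Truth-table refutation:
  v=0000: Γ:[] Δ:[((p0 → p2) ∧ (p0 → p0))=T] refutes=False
  v=0001: Γ:[] Δ:[((p0 → p2) ∧ (p0 → p0))=T] refutes=False
  v=0010: Γ:[] Δ:[((p0 → p2) ∧ (p0 → p0))=T] refutes=False
  v=0011: Γ:[] Δ:[((p0 → p2) ∧ (p0 → p0))=T] refutes=False
  v=0100: Γ:[] Δ:[((p0 → p2) ∧ (p0 → p0))=T] refutes=False
  v=0101: Γ:[] Δ:[((p0 → p2) ∧ (p0 → p0))=T] refutes=False
  v=0110: Γ:[] Δ:[((p0 → p2) ∧ (p0 → p0))=T] refutes=False
  v=0111: Γ:[] Δ:[((p0 → p2) ∧ (p0 → p0))=T] refutes=False
  v=1000: Γ:[] Δ:[((p0 → p2) ∧ (p0 → p0))=F] refutes=True  ← countermodel

Result: [1, 0, 0, 0]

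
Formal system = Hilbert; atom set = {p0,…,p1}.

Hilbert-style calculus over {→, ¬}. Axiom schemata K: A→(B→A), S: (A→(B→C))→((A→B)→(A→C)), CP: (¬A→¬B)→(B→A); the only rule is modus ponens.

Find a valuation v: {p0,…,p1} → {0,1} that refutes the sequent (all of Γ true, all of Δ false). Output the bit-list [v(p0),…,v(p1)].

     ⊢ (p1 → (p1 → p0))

Truth-table refutation:
  v=00: Γ:[] Δ:[(p1 → (p1 → p0))=T] refutes=False
  v=01: Γ:[] Δ:[(p1 → (p1 → p0))=F] refutes=True  ← countermodel

Result: [0, 1]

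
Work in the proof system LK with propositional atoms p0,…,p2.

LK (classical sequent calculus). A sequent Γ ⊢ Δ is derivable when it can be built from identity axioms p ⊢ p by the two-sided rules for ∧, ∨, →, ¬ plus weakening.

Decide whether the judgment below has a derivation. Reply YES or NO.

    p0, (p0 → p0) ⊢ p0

Proof tree:
[→L] p0, (p0 → p0) ⊢ p0
  [Ax] p0 ⊢ p0
  [WL] p0, p0 ⊢ p0
    [Ax] p0 ⊢ p0

Result: YES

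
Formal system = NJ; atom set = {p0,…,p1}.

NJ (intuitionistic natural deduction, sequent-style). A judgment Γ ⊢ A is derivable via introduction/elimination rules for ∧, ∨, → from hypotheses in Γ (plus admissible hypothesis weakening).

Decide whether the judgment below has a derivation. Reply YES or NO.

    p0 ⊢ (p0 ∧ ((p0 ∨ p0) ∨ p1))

Derivation trace:
[∧I] p0 ⊢ (p0 ∧ ((p0 ∨ p0) ∨ p1))
  [Ax] p0 ⊢ p0
  [∨I₁] p0 ⊢ ((p0 ∨ p0) ∨ p1)
    [∨I₁] p0 ⊢ (p0 ∨ p0)
      [Ax] p0 ⊢ p0

Result: YES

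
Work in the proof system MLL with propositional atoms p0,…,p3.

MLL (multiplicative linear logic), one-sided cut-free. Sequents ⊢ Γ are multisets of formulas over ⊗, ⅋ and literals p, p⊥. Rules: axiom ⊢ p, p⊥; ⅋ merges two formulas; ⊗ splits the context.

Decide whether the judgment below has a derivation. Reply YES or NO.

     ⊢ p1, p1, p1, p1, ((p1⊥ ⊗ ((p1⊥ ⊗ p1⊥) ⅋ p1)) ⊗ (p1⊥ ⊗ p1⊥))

Derivation trace:
[⊗]  ⊢ p1, p1, p1, p1, ((p1⊥ ⊗ ((p1⊥ ⊗ p1⊥) ⅋ p1)) ⊗ (p1⊥ ⊗ p1⊥))
  [⊗]  ⊢ p1, p1, (p1⊥ ⊗ ((p1⊥ ⊗ p1⊥) ⅋ p1))
    [Ax]  ⊢ p1, p1⊥
    [⅋]  ⊢ p1, ((p1⊥ ⊗ p1⊥) ⅋ p1)
      [⊗]  ⊢ p1, p1, (p1⊥ ⊗ p1⊥)
        [Ax]  ⊢ p1, p1⊥
        [Ax]  ⊢ p1, p1⊥
  [⊗]  ⊢ p1, p1, (p1⊥ ⊗ p1⊥)
    [Ax]  ⊢ p1, p1⊥
    [Ax]  ⊢ p1, p1⊥

Result: YES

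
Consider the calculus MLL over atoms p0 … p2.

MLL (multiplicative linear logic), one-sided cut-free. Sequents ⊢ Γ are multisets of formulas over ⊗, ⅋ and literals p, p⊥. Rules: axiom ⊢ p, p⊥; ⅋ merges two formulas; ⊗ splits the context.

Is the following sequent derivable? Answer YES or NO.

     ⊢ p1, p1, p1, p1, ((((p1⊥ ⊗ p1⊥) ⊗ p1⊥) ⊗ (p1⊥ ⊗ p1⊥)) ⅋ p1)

Proof tree:
[⅋]  ⊢ p1, p1, p1, p1, ((((p1⊥ ⊗ p1⊥) ⊗ p1⊥) ⊗ (p1⊥ ⊗ p1⊥)) ⅋ p1)
  [⊗]  ⊢ p1, p1, p1, p1, p1, (((p1⊥ ⊗ p1⊥) ⊗ p1⊥) ⊗ (p1⊥ ⊗ p1⊥))
    [⊗]  ⊢ p1, p1, p1, ((p1⊥ ⊗ p1⊥) ⊗ p1⊥)
      [⊗]  ⊢ p1, p1, (p1⊥ ⊗ p1⊥)
        [Ax]  ⊢ p1, p1⊥
        [Ax]  ⊢ p1, p1⊥
      [Ax]  ⊢ p1, p1⊥
    [⊗]  ⊢ p1, p1, (p1⊥ ⊗ p1⊥)
      [Ax]  ⊢ p1, p1⊥
      [Ax]  ⊢ p1, p1⊥

Result: YES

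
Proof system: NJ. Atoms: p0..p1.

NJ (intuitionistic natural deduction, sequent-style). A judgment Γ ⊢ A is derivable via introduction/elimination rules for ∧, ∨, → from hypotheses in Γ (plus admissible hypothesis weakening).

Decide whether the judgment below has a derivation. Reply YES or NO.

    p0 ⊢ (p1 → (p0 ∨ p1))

Proof tree:
[→I] p0 ⊢ (p1 → (p0 ∨ p1))
  [∨I₂] p1, p0 ⊢ (p0 ∨ p1)
    [Wk] p1, p0 ⊢ p1
      [Ax] p1 ⊢ p1

Result: YES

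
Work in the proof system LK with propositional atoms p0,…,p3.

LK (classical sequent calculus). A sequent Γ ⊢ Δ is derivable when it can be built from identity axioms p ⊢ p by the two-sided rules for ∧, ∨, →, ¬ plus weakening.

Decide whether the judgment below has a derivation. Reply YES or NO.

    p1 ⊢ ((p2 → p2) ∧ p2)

Enumerate valuations to refute Γ ⊢ Δ:
  v=0000: Γ:[p1=F] Δ:[((p2 → p2) ∧ p2)=F] refutes=False
  v=0001: Γ:[p1=F] Δ:[((p2 → p2) ∧ p2)=F] refutes=False
  v=0010: Γ:[p1=F] Δ:[((p2 → p2) ∧ p2)=T] refutes=False
  v=0011: Γ:[p1=F] Δ:[((p2 → p2) ∧ p2)=T] refutes=False
  v=0100: Γ:[p1=T] Δ:[((p2 → p2) ∧ p2)=F] refutes=True  ← countermodel

Result: NO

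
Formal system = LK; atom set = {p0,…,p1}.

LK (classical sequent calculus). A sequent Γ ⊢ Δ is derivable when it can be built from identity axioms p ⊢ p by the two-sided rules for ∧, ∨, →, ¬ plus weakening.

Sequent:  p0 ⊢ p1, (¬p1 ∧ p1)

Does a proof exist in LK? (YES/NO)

Truth-table refutation:
  v=00: Γ:[p0=F] Δ:[p1=F, (¬p1 ∧ p1)=F] refutes=False
  v=01: Γ:[p0=F] Δ:[p1=T, (¬p1 ∧ p1)=F] refutes=False
  v=10: Γ:[p0=T] Δ:[p1=F, (¬p1 ∧ p1)=F] refutes=True  ← countermodel

Result: NO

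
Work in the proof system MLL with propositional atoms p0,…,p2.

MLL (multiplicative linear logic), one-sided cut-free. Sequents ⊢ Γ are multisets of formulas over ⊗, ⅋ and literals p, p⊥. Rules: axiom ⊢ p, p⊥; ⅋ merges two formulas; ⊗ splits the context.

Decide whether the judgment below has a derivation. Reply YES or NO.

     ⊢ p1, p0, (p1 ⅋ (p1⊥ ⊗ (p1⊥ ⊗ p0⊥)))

Derivation (root first):
[⅋]  ⊢ p1, p0, (p1 ⅋ (p1⊥ ⊗ (p1⊥ ⊗ p0⊥)))
  [⊗]  ⊢ p1, p1, p0, (p1⊥ ⊗ (p1⊥ ⊗ p0⊥))
    [Ax]  ⊢ p1, p1⊥
    [⊗]  ⊢ p1, p0, (p1⊥ ⊗ p0⊥)
      [Ax]  ⊢ p1, p1⊥
      [Ax]  ⊢ p0, p0⊥

Result: YES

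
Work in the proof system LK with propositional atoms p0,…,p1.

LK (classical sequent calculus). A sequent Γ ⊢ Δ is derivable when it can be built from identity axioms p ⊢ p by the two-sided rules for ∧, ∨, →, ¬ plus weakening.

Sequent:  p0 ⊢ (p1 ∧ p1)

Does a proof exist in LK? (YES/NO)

Enumerate valuations to refute Γ ⊢ Δ:
  v=00: Γ:[p0=F] Δ:[(p1 ∧ p1)=F] refutes=False
  v=01: Γ:[p0=F] Δ:[(p1 ∧ p1)=T] refutes=False
  v=10: Γ:[p0=T] Δ:[(p1 ∧ p1)=F] refutes=True  ← countermodel

Result: NO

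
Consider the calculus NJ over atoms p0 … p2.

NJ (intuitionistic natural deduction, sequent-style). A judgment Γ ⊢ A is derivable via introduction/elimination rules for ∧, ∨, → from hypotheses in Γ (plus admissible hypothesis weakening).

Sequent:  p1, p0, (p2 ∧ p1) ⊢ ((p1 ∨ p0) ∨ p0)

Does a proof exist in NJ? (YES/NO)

Derivation trace:
[∨I₁] p1, p0, (p2 ∧ p1) ⊢ ((p1 ∨ p0) ∨ p0)
  [∨I₁] p1, p0, (p2 ∧ p1) ⊢ (p1 ∨ p0)
    [Wk] p1, p0, (p2 ∧ p1) ⊢ p1
      [Wk] p1, p0 ⊢ p1
        [Ax] p1 ⊢ p1

Result: YES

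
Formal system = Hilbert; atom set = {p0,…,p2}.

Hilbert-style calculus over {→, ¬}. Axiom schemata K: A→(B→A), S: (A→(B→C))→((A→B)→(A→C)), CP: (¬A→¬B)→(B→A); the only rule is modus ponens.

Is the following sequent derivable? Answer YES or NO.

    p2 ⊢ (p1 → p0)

Search for a countermodel by truth-table:
  v=000: Γ:[p2=F] Δ:[(p1 → p0)=T] refutes=False
  v=001: Γ:[p2=T] Δ:[(p1 → p0)=T] refutes=False
  v=010: Γ:[p2=F] Δ:[(p1 → p0)=F] refutes=False
  v=011: Γ:[p2=T] Δ:[(p1 → p0)=F] refutes=True  ← countermodel

Result: NO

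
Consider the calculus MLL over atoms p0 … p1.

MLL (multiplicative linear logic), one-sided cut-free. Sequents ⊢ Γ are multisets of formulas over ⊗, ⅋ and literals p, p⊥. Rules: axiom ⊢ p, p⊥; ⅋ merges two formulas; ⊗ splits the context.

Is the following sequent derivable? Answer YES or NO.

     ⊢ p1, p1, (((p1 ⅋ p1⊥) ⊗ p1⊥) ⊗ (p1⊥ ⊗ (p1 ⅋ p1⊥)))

Derivation (root first):
[⊗]  ⊢ p1, p1, (((p1 ⅋ p1⊥) ⊗ p1⊥) ⊗ (p1⊥ ⊗ (p1 ⅋ p1⊥)))
  [⊗]  ⊢ p1, ((p1 ⅋ p1⊥) ⊗ p1⊥)
    [⅋]  ⊢ (p1 ⅋ p1⊥)
      [Ax]  ⊢ p1, p1⊥
    [Ax]  ⊢ p1, p1⊥
  [⊗]  ⊢ p1, (p1⊥ ⊗ (p1 ⅋ p1⊥))
    [Ax]  ⊢ p1, p1⊥
    [⅋]  ⊢ (p1 ⅋ p1⊥)
      [Ax]  ⊢ p1, p1⊥

Result: YES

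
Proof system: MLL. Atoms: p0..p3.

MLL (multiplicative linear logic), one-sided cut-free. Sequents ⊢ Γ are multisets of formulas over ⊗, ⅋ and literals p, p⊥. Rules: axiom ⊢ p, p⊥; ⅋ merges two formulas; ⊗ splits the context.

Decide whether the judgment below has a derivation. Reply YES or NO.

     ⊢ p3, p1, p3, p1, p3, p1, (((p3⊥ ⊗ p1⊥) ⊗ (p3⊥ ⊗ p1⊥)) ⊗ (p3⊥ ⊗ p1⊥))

Derivation trace:
[⊗]  ⊢ p3, p1, p3, p1, p3, p1, (((p3⊥ ⊗ p1⊥) ⊗ (p3⊥ ⊗ p1⊥)) ⊗ (p3⊥ ⊗ p1⊥))
  [⊗]  ⊢ p3, p1, p3, p1, ((p3⊥ ⊗ p1⊥) ⊗ (p3⊥ ⊗ p1⊥))
    [⊗]  ⊢ p3, p1, (p3⊥ ⊗ p1⊥)
      [Ax]  ⊢ p3, p3⊥
      [Ax]  ⊢ p1, p1⊥
    [⊗]  ⊢ p3, p1, (p3⊥ ⊗ p1⊥)
      [Ax]  ⊢ p3, p3⊥
      [Ax]  ⊢ p1, p1⊥
  [⊗]  ⊢ p3, p1, (p3⊥ ⊗ p1⊥)
    [Ax]  ⊢ p3, p3⊥
    [Ax]  ⊢ p1, p1⊥

Result: YES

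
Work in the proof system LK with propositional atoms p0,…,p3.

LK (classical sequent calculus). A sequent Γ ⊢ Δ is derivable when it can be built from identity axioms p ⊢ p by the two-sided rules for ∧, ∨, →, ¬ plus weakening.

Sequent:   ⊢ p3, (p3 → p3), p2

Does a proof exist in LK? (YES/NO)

Derivation (root first):
[WR]  ⊢ p3, (p3 → p3), p2
  [→R]  ⊢ p3, (p3 → p3)
    [WR] p3 ⊢ p3, p3
      [Ax] p3 ⊢ p3

Result: YES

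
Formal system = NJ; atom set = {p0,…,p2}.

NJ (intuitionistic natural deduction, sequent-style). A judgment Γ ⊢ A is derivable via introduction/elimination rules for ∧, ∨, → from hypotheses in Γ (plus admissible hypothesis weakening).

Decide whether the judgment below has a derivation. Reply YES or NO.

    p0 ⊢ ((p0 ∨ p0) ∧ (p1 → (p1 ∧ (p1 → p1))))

Derivation trace:
[∧I] p0 ⊢ ((p0 ∨ p0) ∧ (p1 → (p1 ∧ (p1 → p1))))
  [∨I₂] p0 ⊢ (p0 ∨ p0)
    [Ax] p0 ⊢ p0
  [→I]  ⊢ (p1 → (p1 ∧ (p1 → p1)))
    [∧I] p1 ⊢ (p1 ∧ (p1 → p1))
      [Ax] p1 ⊢ p1
      [→I]  ⊢ (p1 → p1)
        [Ax] p1 ⊢ p1

Result: YES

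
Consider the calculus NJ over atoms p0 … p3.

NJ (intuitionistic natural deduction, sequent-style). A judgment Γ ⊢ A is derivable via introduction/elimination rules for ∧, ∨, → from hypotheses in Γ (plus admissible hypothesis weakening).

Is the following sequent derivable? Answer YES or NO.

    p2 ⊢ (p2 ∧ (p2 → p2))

Derivation (root first):
[∧I] p2 ⊢ (p2 ∧ (p2 → p2))
  [Ax] p2 ⊢ p2
  [→I]  ⊢ (p2 → p2)
    [Ax] p2 ⊢ p2

Result: YES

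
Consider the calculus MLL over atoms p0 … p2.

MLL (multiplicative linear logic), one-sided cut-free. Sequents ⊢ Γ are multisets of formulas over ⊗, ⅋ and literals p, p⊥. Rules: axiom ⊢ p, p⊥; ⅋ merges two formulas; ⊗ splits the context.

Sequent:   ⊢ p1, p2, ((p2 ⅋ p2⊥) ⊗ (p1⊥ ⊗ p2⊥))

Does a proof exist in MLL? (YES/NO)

Derivation trace:
[⊗]  ⊢ p1, p2, ((p2 ⅋ p2⊥) ⊗ (p1⊥ ⊗ p2⊥))
  [⅋]  ⊢ (p2 ⅋ p2⊥)
    [Ax]  ⊢ p2, p2⊥
  [⊗]  ⊢ p1, p2, (p1⊥ ⊗ p2⊥)
    [Ax]  ⊢ p1, p1⊥
    [Ax]  ⊢ p2, p2⊥

Result: YES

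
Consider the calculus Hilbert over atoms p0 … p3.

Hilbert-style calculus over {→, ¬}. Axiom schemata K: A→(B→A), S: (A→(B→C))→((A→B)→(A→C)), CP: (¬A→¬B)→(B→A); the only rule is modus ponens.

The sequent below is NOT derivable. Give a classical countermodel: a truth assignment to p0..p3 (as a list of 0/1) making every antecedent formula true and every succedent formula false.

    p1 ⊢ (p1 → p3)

Search for a countermodel by truth-table:
  v=0000: Γ:[p1=F] Δ:[(p1 → p3)=T] refutes=False
  v=0001: Γ:[p1=F] Δ:[(p1 → p3)=T] refutes=False
  v=0010: Γ:[p1=F] Δ:[(p1 → p3)=T] refutes=False
  v=0011: Γ:[p1=F] Δ:[(p1 → p3)=T] refutes=False
  v=0100: Γ:[p1=T] Δ:[(p1 → p3)=F] refutes=True  ← countermodel

Result: [0, 1, 0, 0]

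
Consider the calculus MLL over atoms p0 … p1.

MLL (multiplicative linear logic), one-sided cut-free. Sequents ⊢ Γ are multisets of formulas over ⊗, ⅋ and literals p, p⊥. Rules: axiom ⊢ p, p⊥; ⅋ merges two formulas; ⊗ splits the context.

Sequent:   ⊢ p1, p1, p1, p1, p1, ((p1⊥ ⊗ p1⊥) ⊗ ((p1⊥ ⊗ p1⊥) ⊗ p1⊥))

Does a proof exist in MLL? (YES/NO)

Derivation (root first):
[⊗]  ⊢ p1, p1, p1, p1, p1, ((p1⊥ ⊗ p1⊥) ⊗ ((p1⊥ ⊗ p1⊥) ⊗ p1⊥))
  [⊗]  ⊢ p1, p1, (p1⊥ ⊗ p1⊥)
    [Ax]  ⊢ p1, p1⊥
    [Ax]  ⊢ p1, p1⊥
  [⊗]  ⊢ p1, p1, p1, ((p1⊥ ⊗ p1⊥) ⊗ p1⊥)
    [⊗]  ⊢ p1, p1, (p1⊥ ⊗ p1⊥)
      [Ax]  ⊢ p1, p1⊥
      [Ax]  ⊢ p1, p1⊥
    [Ax]  ⊢ p1, p1⊥

Result: YES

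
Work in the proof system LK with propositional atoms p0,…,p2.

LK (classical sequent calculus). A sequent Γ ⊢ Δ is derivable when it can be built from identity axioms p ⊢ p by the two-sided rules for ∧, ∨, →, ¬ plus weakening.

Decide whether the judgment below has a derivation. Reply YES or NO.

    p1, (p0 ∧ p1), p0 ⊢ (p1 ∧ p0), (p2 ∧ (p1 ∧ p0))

Derivation trace:
[∧R] p1, (p0 ∧ p1), p0 ⊢ (p1 ∧ p0), (p2 ∧ (p1 ∧ p0))
  [∧L] (p0 ∧ p1) ⊢ (p1 ∧ p0), p2
    [WR] p1, p0 ⊢ (p1 ∧ p0), p2
      [∧R] p1, p0 ⊢ (p1 ∧ p0)
        [Ax] p1 ⊢ p1
        [Ax] p0 ⊢ p0
  [∧R] p1, p0 ⊢ (p1 ∧ p0)
    [Ax] p1 ⊢ p1
    [Ax] p0 ⊢ p0

Result: YES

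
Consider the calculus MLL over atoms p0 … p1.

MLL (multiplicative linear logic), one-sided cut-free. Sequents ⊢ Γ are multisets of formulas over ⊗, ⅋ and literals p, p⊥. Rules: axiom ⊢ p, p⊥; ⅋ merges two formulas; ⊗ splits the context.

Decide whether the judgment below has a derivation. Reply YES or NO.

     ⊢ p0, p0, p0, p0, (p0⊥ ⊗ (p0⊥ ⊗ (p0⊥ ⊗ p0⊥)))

Derivation (root first):
[⊗]  ⊢ p0, p0, p0, p0, (p0⊥ ⊗ (p0⊥ ⊗ (p0⊥ ⊗ p0⊥)))
  [Ax]  ⊢ p0, p0⊥
  [⊗]  ⊢ p0, p0, p0, (p0⊥ ⊗ (p0⊥ ⊗ p0⊥))
    [Ax]  ⊢ p0, p0⊥
    [⊗]  ⊢ p0, p0, (p0⊥ ⊗ p0⊥)
      [Ax]  ⊢ p0, p0⊥
      [Ax]  ⊢ p0, p0⊥

Result: YES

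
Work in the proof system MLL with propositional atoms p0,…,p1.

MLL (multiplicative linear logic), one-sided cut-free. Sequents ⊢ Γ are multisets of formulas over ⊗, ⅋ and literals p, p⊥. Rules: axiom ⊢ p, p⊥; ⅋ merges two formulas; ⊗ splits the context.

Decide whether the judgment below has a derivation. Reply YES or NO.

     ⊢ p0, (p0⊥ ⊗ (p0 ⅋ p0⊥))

Derivation (root first):
[⊗]  ⊢ p0, (p0⊥ ⊗ (p0 ⅋ p0⊥))
  [Ax]  ⊢ p0, p0⊥
  [⅋]  ⊢ (p0 ⅋ p0⊥)
    [Ax]  ⊢ p0, p0⊥

Result: YES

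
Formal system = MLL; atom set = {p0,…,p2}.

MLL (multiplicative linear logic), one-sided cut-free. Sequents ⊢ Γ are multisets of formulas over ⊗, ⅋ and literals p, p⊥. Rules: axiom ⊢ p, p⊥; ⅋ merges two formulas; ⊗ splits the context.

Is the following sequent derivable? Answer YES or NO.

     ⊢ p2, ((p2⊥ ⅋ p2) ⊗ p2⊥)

Derivation trace:
[⊗]  ⊢ p2, ((p2⊥ ⅋ p2) ⊗ p2⊥)
  [⅋]  ⊢ (p2⊥ ⅋ p2)
    [Ax]  ⊢ p2, p2⊥
  [Ax]  ⊢ p2, p2⊥

Result: YES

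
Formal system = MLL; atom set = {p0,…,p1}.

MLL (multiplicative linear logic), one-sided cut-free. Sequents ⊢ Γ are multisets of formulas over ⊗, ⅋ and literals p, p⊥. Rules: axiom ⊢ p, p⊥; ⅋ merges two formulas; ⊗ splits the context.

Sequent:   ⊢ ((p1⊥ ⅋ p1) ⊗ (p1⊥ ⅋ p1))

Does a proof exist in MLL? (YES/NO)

Proof tree:
[⊗]  ⊢ ((p1⊥ ⅋ p1) ⊗ (p1⊥ ⅋ p1))
  [⅋]  ⊢ (p1⊥ ⅋ p1)
    [Ax]  ⊢ p1, p1⊥
  [⅋]  ⊢ (p1⊥ ⅋ p1)
    [Ax]  ⊢ p1, p1⊥

Result: YES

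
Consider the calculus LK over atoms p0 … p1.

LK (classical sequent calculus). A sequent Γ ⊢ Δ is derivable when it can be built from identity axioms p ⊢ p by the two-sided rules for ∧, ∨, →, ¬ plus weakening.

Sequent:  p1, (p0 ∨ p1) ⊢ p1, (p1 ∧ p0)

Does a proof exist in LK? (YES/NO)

Derivation (root first):
[∨L] p1, (p0 ∨ p1) ⊢ p1, (p1 ∧ p0)
  [∧R] p1, p0 ⊢ (p1 ∧ p0)
    [Ax] p1 ⊢ p1
    [Ax] p0 ⊢ p0
  [Ax] p1 ⊢ p1

Result: YES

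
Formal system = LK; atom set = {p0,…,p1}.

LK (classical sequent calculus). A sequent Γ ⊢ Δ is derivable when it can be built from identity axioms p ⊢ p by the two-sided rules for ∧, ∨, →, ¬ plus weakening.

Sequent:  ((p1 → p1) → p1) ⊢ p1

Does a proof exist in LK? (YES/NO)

Derivation (root first):
[→L] ((p1 → p1) → p1) ⊢ p1
  [→R]  ⊢ (p1 → p1)
    [Ax] p1 ⊢ p1
  [Ax] p1 ⊢ p1

Result: YES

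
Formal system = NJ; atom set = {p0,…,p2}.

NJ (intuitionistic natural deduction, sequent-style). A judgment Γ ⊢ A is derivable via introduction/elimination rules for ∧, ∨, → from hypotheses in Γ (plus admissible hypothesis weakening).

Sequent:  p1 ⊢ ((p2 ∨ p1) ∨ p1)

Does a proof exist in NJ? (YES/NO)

Derivation (root first):
[∨I₁] p1 ⊢ ((p2 ∨ p1) ∨ p1)
  [∨I₂] p1 ⊢ (p2 ∨ p1)
    [Ax] p1 ⊢ p1

Result: YES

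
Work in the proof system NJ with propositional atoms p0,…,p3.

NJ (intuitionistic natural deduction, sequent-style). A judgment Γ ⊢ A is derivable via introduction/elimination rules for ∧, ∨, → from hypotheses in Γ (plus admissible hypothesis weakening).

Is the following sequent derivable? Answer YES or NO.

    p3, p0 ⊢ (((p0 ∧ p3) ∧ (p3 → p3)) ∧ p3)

Derivation (root first):
[∧I] p3, p0 ⊢ (((p0 ∧ p3) ∧ (p3 → p3)) ∧ p3)
  [∧I] p3, p0 ⊢ ((p0 ∧ p3) ∧ (p3 → p3))
    [∧I] p3, p0 ⊢ (p0 ∧ p3)
      [Ax] p0 ⊢ p0
      [Ax] p3 ⊢ p3
    [→I]  ⊢ (p3 → p3)
      [Ax] p3 ⊢ p3
  [Ax] p3 ⊢ p3

Result: YES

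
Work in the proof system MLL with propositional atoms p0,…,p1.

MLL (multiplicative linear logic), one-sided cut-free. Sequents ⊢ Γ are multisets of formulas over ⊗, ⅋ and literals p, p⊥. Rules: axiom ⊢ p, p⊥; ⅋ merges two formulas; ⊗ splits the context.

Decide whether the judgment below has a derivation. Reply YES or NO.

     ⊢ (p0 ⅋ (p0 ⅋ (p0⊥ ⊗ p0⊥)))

Derivation (root first):
[⅋]  ⊢ (p0 ⅋ (p0 ⅋ (p0⊥ ⊗ p0⊥)))
  [⅋]  ⊢ p0, (p0 ⅋ (p0⊥ ⊗ p0⊥))
    [⊗]  ⊢ p0, p0, (p0⊥ ⊗ p0⊥)
      [Ax]  ⊢ p0, p0⊥
      [Ax]  ⊢ p0, p0⊥

Result: YES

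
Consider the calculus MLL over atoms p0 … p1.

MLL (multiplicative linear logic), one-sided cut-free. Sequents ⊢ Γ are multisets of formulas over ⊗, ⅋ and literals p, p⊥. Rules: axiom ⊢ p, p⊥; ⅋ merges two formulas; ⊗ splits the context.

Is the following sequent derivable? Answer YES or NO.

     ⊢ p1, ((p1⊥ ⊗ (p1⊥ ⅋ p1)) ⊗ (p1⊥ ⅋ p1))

Derivation trace:
[⊗]  ⊢ p1, ((p1⊥ ⊗ (p1⊥ ⅋ p1)) ⊗ (p1⊥ ⅋ p1))
  [⊗]  ⊢ p1, (p1⊥ ⊗ (p1⊥ ⅋ p1))
    [Ax]  ⊢ p1, p1⊥
    [⅋]  ⊢ (p1⊥ ⅋ p1)
      [Ax]  ⊢ p1, p1⊥
  [⅋]  ⊢ (p1⊥ ⅋ p1)
    [Ax]  ⊢ p1, p1⊥

Result: YES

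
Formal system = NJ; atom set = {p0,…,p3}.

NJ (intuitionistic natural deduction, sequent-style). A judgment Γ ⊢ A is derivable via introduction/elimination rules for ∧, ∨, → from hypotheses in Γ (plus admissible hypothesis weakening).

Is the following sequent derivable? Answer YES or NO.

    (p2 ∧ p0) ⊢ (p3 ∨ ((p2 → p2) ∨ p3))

Proof tree:
[Wk] (p2 ∧ p0) ⊢ (p3 ∨ ((p2 → p2) ∨ p3))
  [∨I₂]  ⊢ (p3 ∨ ((p2 → p2) ∨ p3))
    [∨I₁]  ⊢ ((p2 → p2) ∨ p3)
      [→I]  ⊢ (p2 → p2)
        [Ax] p2 ⊢ p2

Result: YES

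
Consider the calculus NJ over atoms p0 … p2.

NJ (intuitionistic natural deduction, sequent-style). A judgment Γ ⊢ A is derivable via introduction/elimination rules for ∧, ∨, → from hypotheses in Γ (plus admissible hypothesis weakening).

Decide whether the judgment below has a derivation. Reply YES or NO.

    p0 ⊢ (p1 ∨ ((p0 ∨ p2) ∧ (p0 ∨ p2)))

Proof tree:
[∨I₂] p0 ⊢ (p1 ∨ ((p0 ∨ p2) ∧ (p0 ∨ p2)))
  [∧I] p0 ⊢ ((p0 ∨ p2) ∧ (p0 ∨ p2))
    [∨I₁] p0, p0 ⊢ (p0 ∨ p2)
      [Wk] p0, p0 ⊢ p0
        [Ax] p0 ⊢ p0
    [∨I₁] p0, p0 ⊢ (p0 ∨ p2)
      [Wk] p0, p0 ⊢ p0
        [Ax] p0 ⊢ p0

Result: YES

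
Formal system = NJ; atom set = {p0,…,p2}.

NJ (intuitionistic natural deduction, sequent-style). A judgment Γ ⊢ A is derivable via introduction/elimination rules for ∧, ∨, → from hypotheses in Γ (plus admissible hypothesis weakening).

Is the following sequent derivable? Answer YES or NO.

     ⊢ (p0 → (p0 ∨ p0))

Proof tree:
[→I]  ⊢ (p0 → (p0 ∨ p0))
  [∨I₂] p0 ⊢ (p0 ∨ p0)
    [Ax] p0 ⊢ p0

Result: YES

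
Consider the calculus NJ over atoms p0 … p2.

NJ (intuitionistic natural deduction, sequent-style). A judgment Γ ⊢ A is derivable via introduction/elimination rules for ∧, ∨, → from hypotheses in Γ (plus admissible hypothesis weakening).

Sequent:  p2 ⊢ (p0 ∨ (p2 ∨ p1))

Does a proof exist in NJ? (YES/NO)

Derivation (root first):
[∨I₂] p2 ⊢ (p0 ∨ (p2 ∨ p1))
  [∨I₁] p2 ⊢ (p2 ∨ p1)
    [Ax] p2 ⊢ p2

Result: YES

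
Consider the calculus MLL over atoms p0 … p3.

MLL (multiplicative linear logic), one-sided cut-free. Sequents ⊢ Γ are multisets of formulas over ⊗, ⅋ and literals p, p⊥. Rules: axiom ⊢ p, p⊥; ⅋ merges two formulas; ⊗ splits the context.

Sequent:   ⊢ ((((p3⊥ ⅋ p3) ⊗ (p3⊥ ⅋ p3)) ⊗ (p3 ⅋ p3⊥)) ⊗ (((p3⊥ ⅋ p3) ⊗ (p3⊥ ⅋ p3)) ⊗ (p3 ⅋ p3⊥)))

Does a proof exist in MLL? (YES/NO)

Derivation (root first):
[⊗]  ⊢ ((((p3⊥ ⅋ p3) ⊗ (p3⊥ ⅋ p3)) ⊗ (p3 ⅋ p3⊥)) ⊗ (((p3⊥ ⅋ p3) ⊗ (p3⊥ ⅋ p3)) ⊗ (p3 ⅋ p3⊥)))
  [⊗]  ⊢ (((p3⊥ ⅋ p3) ⊗ (p3⊥ ⅋ p3)) ⊗ (p3 ⅋ p3⊥))
    [⊗]  ⊢ ((p3⊥ ⅋ p3) ⊗ (p3⊥ ⅋ p3))
      [⅋]  ⊢ (p3⊥ ⅋ p3)
        [Ax]  ⊢ p3, p3⊥
      [⅋]  ⊢ (p3⊥ ⅋ p3)
        [Ax]  ⊢ p3, p3⊥
    [⅋]  ⊢ (p3 ⅋ p3⊥)
      [Ax]  ⊢ p3, p3⊥
  [⊗]  ⊢ (((p3⊥ ⅋ p3) ⊗ (p3⊥ ⅋ p3)) ⊗ (p3 ⅋ p3⊥))
    [⊗]  ⊢ ((p3⊥ ⅋ p3) ⊗ (p3⊥ ⅋ p3))
      [⅋]  ⊢ (p3⊥ ⅋ p3)
        [Ax]  ⊢ p3, p3⊥
      [⅋]  ⊢ (p3⊥ ⅋ p3)
        [Ax]  ⊢ p3, p3⊥
    [⅋]  ⊢ (p3 ⅋ p3⊥)
      [Ax]  ⊢ p3, p3⊥

Result: YES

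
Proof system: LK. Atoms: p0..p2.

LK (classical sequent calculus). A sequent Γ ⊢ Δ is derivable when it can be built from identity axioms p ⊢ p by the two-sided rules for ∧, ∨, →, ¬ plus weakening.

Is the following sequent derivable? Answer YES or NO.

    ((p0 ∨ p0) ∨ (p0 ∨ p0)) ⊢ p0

Derivation trace:
[∨L] ((p0 ∨ p0) ∨ (p0 ∨ p0)) ⊢ p0
  [∨L] (p0 ∨ p0) ⊢ p0
    [Ax] p0 ⊢ p0
    [Ax] p0 ⊢ p0
  [∨L] (p0 ∨ p0) ⊢ p0
    [Ax] p0 ⊢ p0
    [Ax] p0 ⊢ p0

Result: YES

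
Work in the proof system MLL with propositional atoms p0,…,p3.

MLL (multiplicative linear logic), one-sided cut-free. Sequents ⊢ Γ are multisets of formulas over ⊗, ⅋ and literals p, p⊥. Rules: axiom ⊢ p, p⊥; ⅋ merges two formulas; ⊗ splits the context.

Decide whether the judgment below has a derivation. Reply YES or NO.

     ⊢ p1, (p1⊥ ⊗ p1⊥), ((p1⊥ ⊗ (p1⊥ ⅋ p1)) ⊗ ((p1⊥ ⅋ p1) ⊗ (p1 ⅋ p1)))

Derivation trace:
[⊗]  ⊢ p1, (p1⊥ ⊗ p1⊥), ((p1⊥ ⊗ (p1⊥ ⅋ p1)) ⊗ ((p1⊥ ⅋ p1) ⊗ (p1 ⅋ p1)))
  [⊗]  ⊢ p1, (p1⊥ ⊗ (p1⊥ ⅋ p1))
    [Ax]  ⊢ p1, p1⊥
    [⅋]  ⊢ (p1⊥ ⅋ p1)
      [Ax]  ⊢ p1, p1⊥
  [⊗]  ⊢ (p1⊥ ⊗ p1⊥), ((p1⊥ ⅋ p1) ⊗ (p1 ⅋ p1))
    [⅋]  ⊢ (p1⊥ ⅋ p1)
      [Ax]  ⊢ p1, p1⊥
    [⅋]  ⊢ (p1⊥ ⊗ p1⊥), (p1 ⅋ p1)
      [⊗]  ⊢ p1, p1, (p1⊥ ⊗ p1⊥)
        [Ax]  ⊢ p1, p1⊥
        [Ax]  ⊢ p1, p1⊥

Result: YES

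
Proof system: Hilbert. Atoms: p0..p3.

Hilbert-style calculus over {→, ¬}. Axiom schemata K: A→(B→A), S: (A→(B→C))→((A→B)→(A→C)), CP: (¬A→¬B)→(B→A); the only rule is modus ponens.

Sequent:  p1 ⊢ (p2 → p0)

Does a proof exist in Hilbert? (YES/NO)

Enumerate valuations to refute Γ ⊢ Δ:
  v=0000: Γ:[p1=F] Δ:[(p2 → p0)=T] refutes=False
  v=0001: Γ:[p1=F] Δ:[(p2 → p0)=T] refutes=False
  v=0010: Γ:[p1=F] Δ:[(p2 → p0)=F] refutes=False
  v=0011: Γ:[p1=F] Δ:[(p2 → p0)=F] refutes=False
  v=0100: Γ:[p1=T] Δ:[(p2 → p0)=T] refutes=False
  v=0101: Γ:[p1=T] Δ:[(p2 → p0)=T] refutes=False
  v=0110: Γ:[p1=T] Δ:[(p2 → p0)=F] refutes=True  ← countermodel

Result: NO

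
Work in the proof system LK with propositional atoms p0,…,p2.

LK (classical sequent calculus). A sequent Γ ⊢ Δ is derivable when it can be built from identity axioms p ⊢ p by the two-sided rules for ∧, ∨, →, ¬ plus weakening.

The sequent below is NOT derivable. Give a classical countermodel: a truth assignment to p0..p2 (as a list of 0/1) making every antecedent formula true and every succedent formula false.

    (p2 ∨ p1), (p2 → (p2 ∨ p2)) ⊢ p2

Truth-table refutation:
  v=000: Γ:[(p2 ∨ p1)=F, (p2 → (p2 ∨ p2))=T] Δ:[p2=F] refutes=False
  v=001: Γ:[(p2 ∨ p1)=T, (p2 → (p2 ∨ p2))=T] Δ:[p2=T] refutes=False
  v=010: Γ:[(p2 ∨ p1)=T, (p2 → (p2 ∨ p2))=T] Δ:[p2=F] refutes=True  ← countermodel

Result: [0, 1, 0]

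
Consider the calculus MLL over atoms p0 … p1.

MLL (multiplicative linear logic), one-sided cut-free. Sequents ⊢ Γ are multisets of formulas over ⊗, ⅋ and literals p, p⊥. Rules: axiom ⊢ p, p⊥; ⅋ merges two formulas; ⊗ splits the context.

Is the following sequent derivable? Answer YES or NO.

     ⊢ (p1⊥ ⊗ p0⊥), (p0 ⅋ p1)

Derivation trace:
[⅋]  ⊢ (p1⊥ ⊗ p0⊥), (p0 ⅋ p1)
  [⊗]  ⊢ p1, p0, (p1⊥ ⊗ p0⊥)
    [Ax]  ⊢ p1, p1⊥
    [Ax]  ⊢ p0, p0⊥

Result: YES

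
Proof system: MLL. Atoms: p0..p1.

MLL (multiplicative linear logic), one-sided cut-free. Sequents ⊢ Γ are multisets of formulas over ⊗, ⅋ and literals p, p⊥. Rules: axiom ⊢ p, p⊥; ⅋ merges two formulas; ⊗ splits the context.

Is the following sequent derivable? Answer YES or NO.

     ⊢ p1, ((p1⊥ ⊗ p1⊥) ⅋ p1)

Proof tree:
[⅋]  ⊢ p1, ((p1⊥ ⊗ p1⊥) ⅋ p1)
  [⊗]  ⊢ p1, p1, (p1⊥ ⊗ p1⊥)
    [Ax]  ⊢ p1, p1⊥
    [Ax]  ⊢ p1, p1⊥

Result: YES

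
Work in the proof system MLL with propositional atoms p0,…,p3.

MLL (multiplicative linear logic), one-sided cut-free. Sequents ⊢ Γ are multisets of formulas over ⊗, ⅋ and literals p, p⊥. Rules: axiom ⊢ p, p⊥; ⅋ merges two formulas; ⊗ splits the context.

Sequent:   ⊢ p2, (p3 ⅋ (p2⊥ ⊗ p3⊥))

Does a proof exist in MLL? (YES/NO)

Derivation (root first):
[⅋]  ⊢ p2, (p3 ⅋ (p2⊥ ⊗ p3⊥))
  [⊗]  ⊢ p2, p3, (p2⊥ ⊗ p3⊥)
    [Ax]  ⊢ p2, p2⊥
    [Ax]  ⊢ p3, p3⊥

Result: YES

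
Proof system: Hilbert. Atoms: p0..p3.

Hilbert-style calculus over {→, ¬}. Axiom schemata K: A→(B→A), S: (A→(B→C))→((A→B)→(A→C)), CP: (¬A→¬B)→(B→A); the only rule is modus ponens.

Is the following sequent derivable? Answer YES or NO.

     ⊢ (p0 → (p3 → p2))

Search for a countermodel by truth-table:
  v=0000: Γ:[] Δ:[(p0 → (p3 → p2))=T] refutes=False
  v=0001: Γ:[] Δ:[(p0 → (p3 → p2))=T] refutes=False
  v=0010: Γ:[] Δ:[(p0 → (p3 → p2))=T] refutes=False
  v=0011: Γ:[] Δ:[(p0 → (p3 → p2))=T] refutes=False
  v=0100: Γ:[] Δ:[(p0 → (p3 → p2))=T] refutes=False
  v=0101: Γ:[] Δ:[(p0 → (p3 → p2))=T] refutes=False
  v=0110: Γ:[] Δ:[(p0 → (p3 → p2))=T] refutes=False
  v=0111: Γ:[] Δ:[(p0 → (p3 → p2))=T] refutes=False
  v=1000: Γ:[] Δ:[(p0 → (p3 → p2))=T] refutes=False
  v=1001: Γ:[] Δ:[(p0 → (p3 → p2))=F] refutes=True  ← countermodel

Result: NO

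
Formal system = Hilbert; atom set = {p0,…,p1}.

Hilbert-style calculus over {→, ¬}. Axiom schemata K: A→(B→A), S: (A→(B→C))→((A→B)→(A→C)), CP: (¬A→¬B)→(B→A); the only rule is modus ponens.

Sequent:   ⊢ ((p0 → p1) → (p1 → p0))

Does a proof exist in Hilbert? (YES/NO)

Truth-table refutation:
  v=00: Γ:[] Δ:[((p0 → p1) → (p1 → p0))=T] refutes=False
  v=01: Γ:[] Δ:[((p0 → p1) → (p1 → p0))=F] refutes=True  ← countermodel

Result: NO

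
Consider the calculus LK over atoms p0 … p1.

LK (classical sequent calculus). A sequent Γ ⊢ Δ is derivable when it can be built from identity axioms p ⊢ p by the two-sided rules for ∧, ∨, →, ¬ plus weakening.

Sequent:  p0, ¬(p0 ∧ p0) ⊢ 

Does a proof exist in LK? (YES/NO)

Derivation (root first):
[¬L] p0, ¬(p0 ∧ p0) ⊢ 
  [∧R] p0 ⊢ (p0 ∧ p0)
    [Ax] p0 ⊢ p0
    [WL] p0, p0 ⊢ p0
      [Ax] p0 ⊢ p0

Result: YES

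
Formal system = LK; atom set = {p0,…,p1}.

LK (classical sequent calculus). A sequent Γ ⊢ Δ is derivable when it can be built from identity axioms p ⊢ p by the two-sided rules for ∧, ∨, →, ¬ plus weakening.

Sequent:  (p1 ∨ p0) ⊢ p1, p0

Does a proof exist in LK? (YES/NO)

Derivation (root first):
[∨L] (p1 ∨ p0) ⊢ p1, p0
  [Ax] p1 ⊢ p1
  [WR] p0 ⊢ p0, p1
    [Ax] p0 ⊢ p0

Result: YES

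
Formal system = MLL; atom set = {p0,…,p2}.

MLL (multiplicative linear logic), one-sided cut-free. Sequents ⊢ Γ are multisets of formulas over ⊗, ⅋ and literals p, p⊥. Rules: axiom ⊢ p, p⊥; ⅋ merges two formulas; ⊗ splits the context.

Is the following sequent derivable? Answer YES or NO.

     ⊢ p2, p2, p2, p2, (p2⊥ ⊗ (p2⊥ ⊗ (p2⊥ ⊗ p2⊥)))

Derivation trace:
[⊗]  ⊢ p2, p2, p2, p2, (p2⊥ ⊗ (p2⊥ ⊗ (p2⊥ ⊗ p2⊥)))
  [Ax]  ⊢ p2, p2⊥
  [⊗]  ⊢ p2, p2, p2, (p2⊥ ⊗ (p2⊥ ⊗ p2⊥))
    [Ax]  ⊢ p2, p2⊥
    [⊗]  ⊢ p2, p2, (p2⊥ ⊗ p2⊥)
      [Ax]  ⊢ p2, p2⊥
      [Ax]  ⊢ p2, p2⊥

Result: YES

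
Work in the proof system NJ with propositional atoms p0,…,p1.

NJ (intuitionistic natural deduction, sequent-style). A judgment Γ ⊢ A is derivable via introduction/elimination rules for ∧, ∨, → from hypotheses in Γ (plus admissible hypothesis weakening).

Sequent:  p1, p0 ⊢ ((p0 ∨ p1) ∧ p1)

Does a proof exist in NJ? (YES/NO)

Derivation (root first):
[∧I] p1, p0 ⊢ ((p0 ∨ p1) ∧ p1)
  [∨I₁] p0 ⊢ (p0 ∨ p1)
    [Ax] p0 ⊢ p0
  [Ax] p1 ⊢ p1

Result: YES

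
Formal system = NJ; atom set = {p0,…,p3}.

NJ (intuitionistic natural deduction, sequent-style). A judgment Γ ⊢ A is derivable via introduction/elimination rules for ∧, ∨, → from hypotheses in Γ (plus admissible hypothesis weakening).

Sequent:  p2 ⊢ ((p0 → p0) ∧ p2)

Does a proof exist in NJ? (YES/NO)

Proof tree:
[∧I] p2 ⊢ ((p0 → p0) ∧ p2)
  [→I]  ⊢ (p0 → p0)
    [Ax] p0 ⊢ p0
  [Ax] p2 ⊢ p2

Result: YES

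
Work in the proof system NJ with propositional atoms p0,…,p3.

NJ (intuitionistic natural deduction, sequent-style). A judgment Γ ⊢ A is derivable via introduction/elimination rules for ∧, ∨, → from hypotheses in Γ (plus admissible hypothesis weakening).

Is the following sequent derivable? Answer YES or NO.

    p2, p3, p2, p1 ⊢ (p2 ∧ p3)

Proof tree:
[Wk] p2, p3, p2, p1 ⊢ (p2 ∧ p3)
  [Wk] p2, p3, p2 ⊢ (p2 ∧ p3)
    [∧I] p2, p3 ⊢ (p2 ∧ p3)
      [Ax] p2 ⊢ p2
      [Ax] p3 ⊢ p3

Result: YES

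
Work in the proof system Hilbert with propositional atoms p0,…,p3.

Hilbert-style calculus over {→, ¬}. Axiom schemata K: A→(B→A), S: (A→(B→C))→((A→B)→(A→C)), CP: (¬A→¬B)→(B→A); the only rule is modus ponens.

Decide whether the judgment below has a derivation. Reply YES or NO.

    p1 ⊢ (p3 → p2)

Enumerate valuations to refute Γ ⊢ Δ:
  v=0000: Γ:[p1=F] Δ:[(p3 → p2)=T] refutes=False
  v=0001: Γ:[p1=F] Δ:[(p3 → p2)=F] refutes=False
  v=0010: Γ:[p1=F] Δ:[(p3 → p2)=T] refutes=False
  v=0011: Γ:[p1=F] Δ:[(p3 → p2)=T] refutes=False
  v=0100: Γ:[p1=T] Δ:[(p3 → p2)=T] refutes=False
  v=0101: Γ:[p1=T] Δ:[(p3 → p2)=F] refutes=True  ← countermodel

Result: NO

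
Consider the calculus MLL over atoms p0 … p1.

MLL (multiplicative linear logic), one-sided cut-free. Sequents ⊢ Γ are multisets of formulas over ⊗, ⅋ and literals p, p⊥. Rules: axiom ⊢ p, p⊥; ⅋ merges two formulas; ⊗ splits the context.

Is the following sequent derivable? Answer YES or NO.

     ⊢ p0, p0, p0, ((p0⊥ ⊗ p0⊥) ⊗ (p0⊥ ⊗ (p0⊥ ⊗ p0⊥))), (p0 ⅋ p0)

Proof tree:
[⅋]  ⊢ p0, p0, p0, ((p0⊥ ⊗ p0⊥) ⊗ (p0⊥ ⊗ (p0⊥ ⊗ p0⊥))), (p0 ⅋ p0)
  [⊗]  ⊢ p0, p0, p0, p0, p0, ((p0⊥ ⊗ p0⊥) ⊗ (p0⊥ ⊗ (p0⊥ ⊗ p0⊥)))
    [⊗]  ⊢ p0, p0, (p0⊥ ⊗ p0⊥)
      [Ax]  ⊢ p0, p0⊥
      [Ax]  ⊢ p0, p0⊥
    [⊗]  ⊢ p0, p0, p0, (p0⊥ ⊗ (p0⊥ ⊗ p0⊥))
      [Ax]  ⊢ p0, p0⊥
      [⊗]  ⊢ p0, p0, (p0⊥ ⊗ p0⊥)
        [Ax]  ⊢ p0, p0⊥
        [Ax]  ⊢ p0, p0⊥

Result: YES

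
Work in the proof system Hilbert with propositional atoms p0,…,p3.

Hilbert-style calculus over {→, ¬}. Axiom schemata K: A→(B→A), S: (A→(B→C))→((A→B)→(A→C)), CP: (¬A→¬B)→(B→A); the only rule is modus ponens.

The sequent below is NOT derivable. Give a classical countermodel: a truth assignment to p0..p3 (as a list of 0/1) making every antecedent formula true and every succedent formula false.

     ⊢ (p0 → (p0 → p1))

Search for a countermodel by truth-table:
  v=0000: Γ:[] Δ:[(p0 → (p0 → p1))=T] refutes=False
  v=0001: Γ:[] Δ:[(p0 → (p0 → p1))=T] refutes=False
  v=0010: Γ:[] Δ:[(p0 → (p0 → p1))=T] refutes=False
  v=0011: Γ:[] Δ:[(p0 → (p0 → p1))=T] refutes=False
  v=0100: Γ:[] Δ:[(p0 → (p0 → p1))=T] refutes=False
  v=0101: Γ:[] Δ:[(p0 → (p0 → p1))=T] refutes=False
  v=0110: Γ:[] Δ:[(p0 → (p0 → p1))=T] refutes=False
  v=0111: Γ:[] Δ:[(p0 → (p0 → p1))=T] refutes=False
  v=1000: Γ:[] Δ:[(p0 → (p0 → p1))=F] refutes=True  ← countermodel

Result: [1, 0, 0, 0]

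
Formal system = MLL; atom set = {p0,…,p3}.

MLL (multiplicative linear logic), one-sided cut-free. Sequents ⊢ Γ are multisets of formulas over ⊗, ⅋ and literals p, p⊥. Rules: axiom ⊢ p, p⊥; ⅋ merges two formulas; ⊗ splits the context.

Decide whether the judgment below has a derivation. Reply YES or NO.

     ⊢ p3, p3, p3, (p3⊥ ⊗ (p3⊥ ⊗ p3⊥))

Derivation (root first):
[⊗]  ⊢ p3, p3, p3, (p3⊥ ⊗ (p3⊥ ⊗ p3⊥))
  [Ax]  ⊢ p3, p3⊥
  [⊗]  ⊢ p3, p3, (p3⊥ ⊗ p3⊥)
    [Ax]  ⊢ p3, p3⊥
    [Ax]  ⊢ p3, p3⊥

Result: YES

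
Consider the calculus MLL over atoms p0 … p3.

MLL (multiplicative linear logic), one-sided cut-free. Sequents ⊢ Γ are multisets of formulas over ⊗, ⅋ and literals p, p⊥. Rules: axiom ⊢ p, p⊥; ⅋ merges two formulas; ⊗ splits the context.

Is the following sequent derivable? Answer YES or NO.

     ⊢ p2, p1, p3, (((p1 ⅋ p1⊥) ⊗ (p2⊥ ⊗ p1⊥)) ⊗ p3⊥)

Derivation trace:
[⊗]  ⊢ p2, p1, p3, (((p1 ⅋ p1⊥) ⊗ (p2⊥ ⊗ p1⊥)) ⊗ p3⊥)
  [⊗]  ⊢ p2, p1, ((p1 ⅋ p1⊥) ⊗ (p2⊥ ⊗ p1⊥))
    [⅋]  ⊢ (p1 ⅋ p1⊥)
      [Ax]  ⊢ p1, p1⊥
    [⊗]  ⊢ p2, p1, (p2⊥ ⊗ p1⊥)
      [Ax]  ⊢ p2, p2⊥
      [Ax]  ⊢ p1, p1⊥
  [Ax]  ⊢ p3, p3⊥

Result: YES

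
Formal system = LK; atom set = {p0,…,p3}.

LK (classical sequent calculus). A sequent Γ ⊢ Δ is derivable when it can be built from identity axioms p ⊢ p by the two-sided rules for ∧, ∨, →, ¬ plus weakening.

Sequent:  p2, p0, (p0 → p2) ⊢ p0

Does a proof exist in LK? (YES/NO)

Derivation (root first):
[→L] p2, p0, (p0 → p2) ⊢ p0
  [WL] p0, p2, p2 ⊢ p0
    [WL] p0, p2 ⊢ p0
      [Ax] p0 ⊢ p0
  [WL] p0, p2, p2 ⊢ p0
    [WL] p0, p2 ⊢ p0
      [Ax] p0 ⊢ p0

Result: YES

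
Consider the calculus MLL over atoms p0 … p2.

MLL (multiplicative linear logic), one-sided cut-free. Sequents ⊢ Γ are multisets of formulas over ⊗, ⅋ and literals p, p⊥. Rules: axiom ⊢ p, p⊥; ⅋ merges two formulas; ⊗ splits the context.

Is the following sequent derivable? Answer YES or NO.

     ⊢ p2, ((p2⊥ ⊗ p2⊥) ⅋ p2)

Derivation trace:
[⅋]  ⊢ p2, ((p2⊥ ⊗ p2⊥) ⅋ p2)
  [⊗]  ⊢ p2, p2, (p2⊥ ⊗ p2⊥)
    [Ax]  ⊢ p2, p2⊥
    [Ax]  ⊢ p2, p2⊥

Result: YES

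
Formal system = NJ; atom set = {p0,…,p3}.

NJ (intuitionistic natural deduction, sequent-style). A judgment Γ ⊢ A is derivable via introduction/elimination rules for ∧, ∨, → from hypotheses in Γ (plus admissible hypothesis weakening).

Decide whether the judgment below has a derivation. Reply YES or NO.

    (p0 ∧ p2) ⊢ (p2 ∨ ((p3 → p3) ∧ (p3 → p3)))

Proof tree:
[∨I₂] (p0 ∧ p2) ⊢ (p2 ∨ ((p3 → p3) ∧ (p3 → p3)))
  [∧I] (p0 ∧ p2) ⊢ ((p3 → p3) ∧ (p3 → p3))
    [→I]  ⊢ (p3 → p3)
      [Ax] p3 ⊢ p3
    [Wk] (p0 ∧ p2) ⊢ (p3 → p3)
      [→I]  ⊢ (p3 → p3)
        [Ax] p3 ⊢ p3

Result: YES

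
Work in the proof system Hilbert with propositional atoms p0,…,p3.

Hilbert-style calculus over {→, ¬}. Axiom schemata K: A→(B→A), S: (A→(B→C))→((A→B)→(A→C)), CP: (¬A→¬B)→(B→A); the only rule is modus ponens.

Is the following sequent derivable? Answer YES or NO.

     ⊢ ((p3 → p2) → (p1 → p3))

Enumerate valuations to refute Γ ⊢ Δ:
  v=0000: Γ:[] Δ:[((p3 → p2) → (p1 → p3))=T] refutes=False
  v=0001: Γ:[] Δ:[((p3 → p2) → (p1 → p3))=T] refutes=False
  v=0010: Γ:[] Δ:[((p3 → p2) → (p1 → p3))=T] refutes=False
  v=0011: Γ:[] Δ:[((p3 → p2) → (p1 → p3))=T] refutes=False
  v=0100: Γ:[] Δ:[((p3 → p2) → (p1 → p3))=F] refutes=True  ← countermodel

Result: NO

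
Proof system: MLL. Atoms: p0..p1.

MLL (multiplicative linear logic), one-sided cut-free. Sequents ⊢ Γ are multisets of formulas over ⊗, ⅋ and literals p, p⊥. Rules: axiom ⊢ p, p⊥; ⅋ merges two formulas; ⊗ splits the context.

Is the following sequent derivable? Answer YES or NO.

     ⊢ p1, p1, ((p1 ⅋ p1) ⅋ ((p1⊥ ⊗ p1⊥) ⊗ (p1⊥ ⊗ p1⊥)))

Proof tree:
[⅋]  ⊢ p1, p1, ((p1 ⅋ p1) ⅋ ((p1⊥ ⊗ p1⊥) ⊗ (p1⊥ ⊗ p1⊥)))
  [⅋]  ⊢ p1, p1, ((p1⊥ ⊗ p1⊥) ⊗ (p1⊥ ⊗ p1⊥)), (p1 ⅋ p1)
    [⊗]  ⊢ p1, p1, p1, p1, ((p1⊥ ⊗ p1⊥) ⊗ (p1⊥ ⊗ p1⊥))
      [⊗]  ⊢ p1, p1, (p1⊥ ⊗ p1⊥)
        [Ax]  ⊢ p1, p1⊥
        [Ax]  ⊢ p1, p1⊥
      [⊗]  ⊢ p1, p1, (p1⊥ ⊗ p1⊥)
        [Ax]  ⊢ p1, p1⊥
        [Ax]  ⊢ p1, p1⊥

Result: YES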